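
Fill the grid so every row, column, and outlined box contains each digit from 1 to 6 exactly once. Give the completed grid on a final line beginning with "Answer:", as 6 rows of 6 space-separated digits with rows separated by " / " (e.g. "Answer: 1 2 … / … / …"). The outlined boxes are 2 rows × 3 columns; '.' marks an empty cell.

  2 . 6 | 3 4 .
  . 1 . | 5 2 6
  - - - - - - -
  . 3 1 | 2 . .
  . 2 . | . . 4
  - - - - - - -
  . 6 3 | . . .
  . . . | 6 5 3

Step 1. [r3c1∈{4,5,6}] r3c1 is the only open cell in row 3 admitting 4 ⇒ r3c1=4.
Step 2. [r5c5∈{1}] r5c5 is down to just 1, so r5c5=1.
Step 3. [r4c1∈{5,6}] 6 has one home in col 1: r4c1. So r4c1=6.
Step 4. [r6c3∈{2,4}] in row 6, 2 fits only at r6c3. So r6c3=2.
Step 5. [r5c4∈{4}] nothing but 4 survives at r5c4 ⇒ r5c4=4.
Step 6. [r5c6∈{2}] r5c6's peers cover all but 2. So r5c6=2.
Step 7. [r4c5∈{3}] r4c5's peers cover all but 3, so r4c5=3.
Step 8. [r1c2∈{5}] r1c2 has the single candidate 5. So r1c2=5.
Step 9. [r3c6∈{5}] r3c6 has the single candidate 5, so r3c6=5.
Step 10. [r2c1∈{3}] nothing but 3 survives at r2c1 ⇒ r2c1=3.
Step 11. [r4c3∈{5}] r4c3 is down to just 5 ⇒ r4c3=5.
Step 12. [r1c6∈{1}] r1c6's peers cover all but 1 ⇒ r1c6=1.
Step 13. [r2c3∈{4}] nothing but 4 survives at r2c3. So r2c3=4.
Step 14. [r6c1∈{1}] r6c1 is down to just 1, so r6c1=1.
Step 15. [r5c1∈{5}] r5c1 has the single candidate 5 ⇒ r5c1=5.
Step 16. [r6c2∈{4}] only 4 remains possible at r6c2, so r6c2=4.
Step 17. [r4c4∈{1}] r4c4's peers cover all but 1 ⇒ r4c4=1.
Step 18. [r3c5∈{6}] r3c5 is down to just 6, so r3c5=6.

Answer: 2 5 6 3 4 1 / 3 1 4 5 2 6 / 4 3 1 2 6 5 / 6 2 5 1 3 4 / 5 6 3 4 1 2 / 1 4 2 6 5 3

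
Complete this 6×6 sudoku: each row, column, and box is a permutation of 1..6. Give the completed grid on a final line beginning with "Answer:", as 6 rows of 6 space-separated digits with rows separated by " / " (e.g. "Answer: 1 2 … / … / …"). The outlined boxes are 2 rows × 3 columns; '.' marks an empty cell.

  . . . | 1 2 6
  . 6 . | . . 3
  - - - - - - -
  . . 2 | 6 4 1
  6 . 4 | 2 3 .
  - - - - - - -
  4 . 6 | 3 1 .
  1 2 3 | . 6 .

Step 1. [r5c2∈{5}] r5c2 is down to just 5, so r5c2=5.
Step 2. [r2c5∈{5}] r2c5's peers cover all but 5, so r2c5=5.
Step 3. [r6c4∈{4,5}] in col 4, 5 fits only at r6c4 ⇒ r6c4=5.
Step 4. [r3c1∈{3,5}] row 3 places 5 nowhere but r3c1 ⇒ r3c1=5.
Step 5. [r1c2∈{3,4}] in row 1, 4 fits only at r1c2 ⇒ r1c2=4.
Step 6. [r2c1∈{2}] nothing but 2 survives at r2c1 ⇒ r2c1=2.
Step 7. [r2c3∈{1}] only 1 remains possible at r2c3, so r2c3=1.
Step 8. [r1c1∈{3}] only 3 remains possible at r1c1 ⇒ r1c1=3.
Step 9. [r2c4∈{4}] nothing but 4 survives at r2c4. So r2c4=4.
Step 10. [r5c6∈{2}] r5c6 is down to just 2, so r5c6=2.
Step 11. [r6c6∈{4}] nothing but 4 survives at r6c6, so r6c6=4.
Step 12. [r1c3∈{5}] r1c3's peers cover all but 5. So r1c3=5.
Step 13. [r4c6∈{5}] r4c6 has the single candidate 5 ⇒ r4c6=5.
Step 14. [r3c2∈{3}] r3c2's peers cover all but 3 ⇒ r3c2=3.
Step 15. [r4c2∈{1}] r4c2 is down to just 1, so r4c2=1.

Answer: 3 4 5 1 2 6 / 2 6 1 4 5 3 / 5 3 2 6 4 1 / 6 1 4 2 3 5 / 4 5 6 3 1 2 / 1 2 3 5 6 4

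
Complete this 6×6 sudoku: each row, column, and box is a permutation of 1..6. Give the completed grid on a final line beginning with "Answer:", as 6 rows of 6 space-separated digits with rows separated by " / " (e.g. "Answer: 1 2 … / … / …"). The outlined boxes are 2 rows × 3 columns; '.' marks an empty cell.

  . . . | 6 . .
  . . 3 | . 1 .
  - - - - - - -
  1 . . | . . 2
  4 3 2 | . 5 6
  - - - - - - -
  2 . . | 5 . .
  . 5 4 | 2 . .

Step 1. [r2c4∈{4}] only 4 remains possible at r2c4, so r2c4=4.
Step 2. [r3c2∈{6}] r3c2 is down to just 6. So r3c2=6.
Step 3. [r5c6∈{1,3,4}] col 6 places 4 nowhere but r5c6, so r5c6=4.
Step 4. [r5c5∈{3,6}] row 5 places 3 nowhere but r5c5 ⇒ r5c5=3.
Step 5. [r1c1∈{5}] only 5 remains possible at r1c1 ⇒ r1c1=5.
Step 6. [r5c3∈{1,6}] 6 has one home in row 5: r5c3 ⇒ r5c3=6.
Step 7. [r1c2∈{1,2,4}] in row 1, 4 fits only at r1c2, so r1c2=4.
Step 8. [r1c6∈{3}] only 3 remains possible at r1c6 ⇒ r1c6=3.
Step 9. [r3c5∈{4}] r3c5 has the single candidate 4, so r3c5=4.
Step 10. [r2c1∈{6}] r2c1's peers cover all but 6 ⇒ r2c1=6.
Step 11. [r2c6∈{5}] r2c6 has the single candidate 5. So r2c6=5.
Step 12. [r5c2∈{1}] only 1 remains possible at r5c2 ⇒ r5c2=1.
Step 13. [r6c5∈{6}] r6c5 has the single candidate 6. So r6c5=6.
Step 14. [r1c3∈{1}] r1c3 is down to just 1 ⇒ r1c3=1.
Step 15. [r2c2∈{2}] only 2 remains possible at r2c2 ⇒ r2c2=2.
Step 16. [r4c4∈{1}] r4c4's peers cover all but 1 ⇒ r4c4=1.
Step 17. [r3c4∈{3}] nothing but 3 survives at r3c4, so r3c4=3.
Step 18. [r1c5∈{2}] r1c5 is down to just 2 ⇒ r1c5=2.
Step 19. [r6c1∈{3}] r6c1 has the single candidate 3, so r6c1=3.
Step 20. [r3c3∈{5}] only 5 remains possible at r3c3 ⇒ r3c3=5.
Step 21. [r6c6∈{1}] nothing but 1 survives at r6c6. So r6c6=1.

Answer: 5 4 1 6 2 3 / 6 2 3 4 1 5 / 1 6 5 3 4 2 / 4 3 2 1 5 6 / 2 1 6 5 3 4 / 3 5 4 2 6 1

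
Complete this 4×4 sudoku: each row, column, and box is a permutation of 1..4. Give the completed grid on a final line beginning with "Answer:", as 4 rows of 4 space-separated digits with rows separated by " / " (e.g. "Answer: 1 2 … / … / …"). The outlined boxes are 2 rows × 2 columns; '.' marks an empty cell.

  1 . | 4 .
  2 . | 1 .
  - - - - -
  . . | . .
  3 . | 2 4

Step 1. [r2c4∈{3}] r2c4 is down to just 3. So r2c4=3.
Step 2. [r3c2∈{1,2,4}] 2 has one home in row 3: r3c2 ⇒ r3c2=2.
Step 3. [r3c1∈{4}] r3c1 has the single candidate 4. So r3c1=4.
Step 4. [r4c2∈{1}] nothing but 1 survives at r4c2, so r4c2=1.
Step 5. [r3c3∈{3}] only 3 remains possible at r3c3 ⇒ r3c3=3.
Step 6. [r3c4∈{1}] only 1 remains possible at r3c4, so r3c4=1.
Step 7. [r1c2∈{3}] r1c2's peers cover all but 3 ⇒ r1c2=3.
Step 8. [r2c2∈{4}] r2c2 has the single candidate 4 ⇒ r2c2=4.
Step 9. [r1c4∈{2}] r1c4 has the single candidate 2 ⇒ r1c4=2.

Answer: 1 3 4 2 / 2 4 1 3 / 4 2 3 1 / 3 1 2 4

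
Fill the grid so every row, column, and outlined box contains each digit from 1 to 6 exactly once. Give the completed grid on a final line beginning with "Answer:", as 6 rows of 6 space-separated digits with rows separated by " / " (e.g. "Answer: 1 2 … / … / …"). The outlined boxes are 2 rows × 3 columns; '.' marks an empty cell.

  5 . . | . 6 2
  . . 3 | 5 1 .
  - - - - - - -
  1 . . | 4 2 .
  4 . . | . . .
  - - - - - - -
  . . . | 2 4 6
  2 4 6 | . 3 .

Step 1. [r3c3∈{5}] r3c3's peers cover all but 5, so r3c3=5.
Step 2. [r3c6∈{3}] r3c6 has the single candidate 3 ⇒ r3c6=3.
Step 3. [r4c2∈{2,3,6}] in row 4, 3 fits only at r4c2 ⇒ r4c2=3.
Step 4. [r5c3∈{1}] r5c3 has the single candidate 1, so r5c3=1.
Step 5. [r6c4∈{1}] r6c4's peers cover all but 1. So r6c4=1.
Step 6. [r3c2∈{6}] r3c2's peers cover all but 6, so r3c2=6.
Step 7. [r4c6∈{1,5}] in row 4, 1 fits only at r4c6. So r4c6=1.
Step 8. [r6c6∈{5}] r6c6 has the single candidate 5 ⇒ r6c6=5.
Step 9. [r1c2∈{1}] r1c2 has the single candidate 1, so r1c2=1.
Step 10. [r2c2∈{2}] nothing but 2 survives at r2c2. So r2c2=2.
Step 11. [r5c2∈{5}] r5c2 is down to just 5 ⇒ r5c2=5.
Step 12. [r4c5∈{5}] r4c5's peers cover all but 5 ⇒ r4c5=5.
Step 13. [r4c3∈{2}] r4c3's peers cover all but 2. So r4c3=2.
Step 14. [r2c6∈{4}] only 4 remains possible at r2c6. So r2c6=4.
Step 15. [r1c3∈{4}] r1c3 is down to just 4 ⇒ r1c3=4.
Step 16. [r1c4∈{3}] r1c4 is down to just 3. So r1c4=3.
Step 17. [r4c4∈{6}] r4c4 has the single candidate 6, so r4c4=6.
Step 18. [r2c1∈{6}] nothing but 6 survives at r2c1. So r2c1=6.
Step 19. [r5c1∈{3}] r5c1 is down to just 3, so r5c1=3.

Answer: 5 1 4 3 6 2 / 6 2 3 5 1 4 / 1 6 5 4 2 3 / 4 3 2 6 5 1 / 3 5 1 2 4 6 / 2 4 6 1 3 5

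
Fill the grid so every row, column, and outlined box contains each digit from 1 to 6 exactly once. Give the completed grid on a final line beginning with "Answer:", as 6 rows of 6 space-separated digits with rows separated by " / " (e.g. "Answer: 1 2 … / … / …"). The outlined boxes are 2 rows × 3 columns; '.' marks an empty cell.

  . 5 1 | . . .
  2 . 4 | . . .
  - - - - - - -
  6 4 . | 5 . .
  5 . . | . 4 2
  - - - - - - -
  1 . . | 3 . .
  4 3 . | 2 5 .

Step 1. [r5c5∈{6}] r5c5 has the single candidate 6. So r5c5=6.
Step 2. [r4c4∈{1,6}] in row 4, 6 fits only at r4c4 ⇒ r4c4=6.
Step 3. [r2c6∈{1,3,5,6}] 5 has one home in row 2: r2c6 ⇒ r2c6=5.
Step 4. [r2c5∈{1,3}] r2c5 is the only open cell in row 2 admitting 3. So r2c5=3.
Step 5. [r3c3∈{2,3}] in row 3, 2 fits only at r3c3, so r3c3=2.
Step 6. [r5c6∈{4}] r5c6's peers cover all but 4, so r5c6=4.
Step 7. [r3c5∈{1}] r3c5 is down to just 1. So r3c5=1.
Step 8. [r6c6∈{1}] only 1 remains possible at r6c6 ⇒ r6c6=1.
Step 9. [r4c2∈{1}] only 1 remains possible at r4c2. So r4c2=1.
Step 10. [r5c3∈{5}] r5c3 is down to just 5. So r5c3=5.
Step 11. [r1c6∈{6}] r1c6's peers cover all but 6, so r1c6=6.
Step 12. [r1c1∈{3}] only 3 remains possible at r1c1, so r1c1=3.
Step 13. [r6c3∈{6}] r6c3 is down to just 6 ⇒ r6c3=6.
Step 14. [r3c6∈{3}] r3c6's peers cover all but 3. So r3c6=3.
Step 15. [r2c2∈{6}] r2c2 has the single candidate 6, so r2c2=6.
Step 16. [r4c3∈{3}] r4c3 has the single candidate 3, so r4c3=3.
Step 17. [r1c5∈{2}] r1c5's peers cover all but 2. So r1c5=2.
Step 18. [r2c4∈{1}] r2c4 has the single candidate 1. So r2c4=1.
Step 19. [r1c4∈{4}] r1c4's peers cover all but 4. So r1c4=4.
Step 20. [r5c2∈{2}] only 2 remains possible at r5c2 ⇒ r5c2=2.

Answer: 3 5 1 4 2 6 / 2 6 4 1 3 5 / 6 4 2 5 1 3 / 5 1 3 6 4 2 / 1 2 5 3 6 4 / 4 3 6 2 5 1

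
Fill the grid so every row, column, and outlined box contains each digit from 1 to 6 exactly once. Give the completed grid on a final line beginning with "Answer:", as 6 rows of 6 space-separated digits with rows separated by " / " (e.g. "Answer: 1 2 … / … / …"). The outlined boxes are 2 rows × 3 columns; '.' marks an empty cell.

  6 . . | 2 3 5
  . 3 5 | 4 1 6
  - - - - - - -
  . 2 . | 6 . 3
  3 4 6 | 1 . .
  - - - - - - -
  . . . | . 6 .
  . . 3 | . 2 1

Step 1. [r3c1∈{1,5}] in box 3, 5 fits only at r3c1, so r3c1=5.
Step 2. [r5c1∈{1,2,4}] across col 1, 1 lands solely at r5c1. So r5c1=1.
Step 3. [r1c3∈{1,4}] row 1 places 4 nowhere but r1c3 ⇒ r1c3=4.
Step 4. [r5c2∈{5}] r5c2 is down to just 5, so r5c2=5.
Step 5. [r4c5∈{5}] r4c5's peers cover all but 5. So r4c5=5.
Step 6. [r3c3∈{1}] r3c3's peers cover all but 1. So r3c3=1.
Step 7. [r2c1∈{2}] r2c1's peers cover all but 2 ⇒ r2c1=2.
Step 8. [r4c6∈{2}] nothing but 2 survives at r4c6, so r4c6=2.
Step 9. [r5c4∈{3}] nothing but 3 survives at r5c4 ⇒ r5c4=3.
Step 10. [r1c2∈{1}] r1c2 has the single candidate 1. So r1c2=1.
Step 11. [r6c1∈{4}] r6c1's peers cover all but 4, so r6c1=4.
Step 12. [r6c2∈{6}] only 6 remains possible at r6c2 ⇒ r6c2=6.
Step 13. [r5c3∈{2}] r5c3 has the single candidate 2, so r5c3=2.
Step 14. [r5c6∈{4}] r5c6's peers cover all but 4 ⇒ r5c6=4.
Step 15. [r6c4∈{5}] only 5 remains possible at r6c4 ⇒ r6c4=5.
Step 16. [r3c5∈{4}] r3c5's peers cover all but 4. So r3c5=4.

Answer: 6 1 4 2 3 5 / 2 3 5 4 1 6 / 5 2 1 6 4 3 / 3 4 6 1 5 2 / 1 5 2 3 6 4 / 4 6 3 5 2 1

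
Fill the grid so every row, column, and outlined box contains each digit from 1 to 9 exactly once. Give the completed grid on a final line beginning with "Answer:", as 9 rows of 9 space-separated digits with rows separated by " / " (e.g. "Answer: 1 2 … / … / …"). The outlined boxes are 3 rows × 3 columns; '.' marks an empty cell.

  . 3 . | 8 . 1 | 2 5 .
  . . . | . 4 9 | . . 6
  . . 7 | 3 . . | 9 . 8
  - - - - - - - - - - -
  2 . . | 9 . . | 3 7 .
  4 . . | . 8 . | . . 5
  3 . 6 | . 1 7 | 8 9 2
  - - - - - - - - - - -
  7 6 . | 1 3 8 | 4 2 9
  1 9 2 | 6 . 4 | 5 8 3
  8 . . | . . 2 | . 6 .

Step 1. [r5c8∈{1}] only 1 remains possible at r5c8 ⇒ r5c8=1.
Step 2. [r6c2∈{5}] r6c2's peers cover all but 5. So r6c2=5.
Step 3. [r3c2∈{1,2,4}] in row 3, 1 fits only at r3c2. So r3c2=1.
Step 4. [r1c3∈{4,9}] box 1 places 4 nowhere but r1c3 ⇒ r1c3=4.
Step 5. [r2c1∈{5}] r2c1 has the single candidate 5, so r2c1=5.
Step 6. [r3c5∈{2,5,6}] 2 has one home in row 3: r3c5, so r3c5=2.
Step 7. [r8c5∈{7}] r8c5's peers cover all but 7, so r8c5=7.
Step 8. [r1c5∈{6}] only 6 remains possible at r1c5 ⇒ r1c5=6.
Step 9. [r4c5∈{5}] r4c5 has the single candidate 5. So r4c5=5.
Step 10. [r1c9∈{7}] r1c9's peers cover all but 7 ⇒ r1c9=7.
Step 11. [r4c2∈{8}] r4c2 has the single candidate 8. So r4c2=8.
Step 12. [r5c6∈{3,6}] r5c6 is the only open cell in row 5 admitting 3, so r5c6=3.
Step 13. [r9c9∈{1}] r9c9 is down to just 1 ⇒ r9c9=1.
Step 14. [r9c3∈{3,5}] row 9 places 3 nowhere but r9c3. So r9c3=3.
Step 15. [r2c2∈{2}] only 2 remains possible at r2c2, so r2c2=2.
Step 16. [r6c4∈{4}] r6c4's peers cover all but 4, so r6c4=4.
Step 17. [r4c3∈{1}] r4c3 has the single candidate 1, so r4c3=1.
Step 18. [r2c7∈{1}] only 1 remains possible at r2c7, so r2c7=1.
Step 19. [r9c7∈{7}] r9c7 is down to just 7. So r9c7=7.
Step 20. [r9c5∈{9}] only 9 remains possible at r9c5. So r9c5=9.
Step 21. [r9c4∈{5}] only 5 remains possible at r9c4. So r9c4=5.
Step 22. [r4c6∈{6}] r4c6 has the single candidate 6. So r4c6=6.
Step 23. [r5c2∈{7}] nothing but 7 survives at r5c2 ⇒ r5c2=7.
Step 24. [r2c4∈{7}] r2c4 is down to just 7. So r2c4=7.
Step 25. [r4c9∈{4}] r4c9 is down to just 4, so r4c9=4.
Step 26. [r3c1∈{6}] r3c1's peers cover all but 6. So r3c1=6.
Step 27. [r2c3∈{8}] nothing but 8 survives at r2c3, so r2c3=8.
Step 28. [r2c8∈{3}] only 3 remains possible at r2c8 ⇒ r2c8=3.
Step 29. [r9c2∈{4}] only 4 remains possible at r9c2. So r9c2=4.
Step 30. [r1c1∈{9}] r1c1 is down to just 9 ⇒ r1c1=9.
Step 31. [r5c3∈{9}] r5c3's peers cover all but 9, so r5c3=9.
Step 32. [r3c8∈{4}] r3c8 has the single candidate 4, so r3c8=4.
Step 33. [r5c4∈{2}] r5c4 is down to just 2. So r5c4=2.
Step 34. [r3c6∈{5}] r3c6 has the single candidate 5 ⇒ r3c6=5.
Step 35. [r5c7∈{6}] nothing but 6 survives at r5c7 ⇒ r5c7=6.
Step 36. [r7c3∈{5}] nothing but 5 survives at r7c3, so r7c3=5.

Answer: 9 3 4 8 6 1 2 5 7 / 5 2 8 7 4 9 1 3 6 / 6 1 7 3 2 5 9 4 8 / 2 8 1 9 5 6 3 7 4 / 4 7 9 2 8 3 6 1 5 / 3 5 6 4 1 7 8 9 2 / 7 6 5 1 3 8 4 2 9 / 1 9 2 6 7 4 5 8 3 / 8 4 3 5 9 2 7 6 1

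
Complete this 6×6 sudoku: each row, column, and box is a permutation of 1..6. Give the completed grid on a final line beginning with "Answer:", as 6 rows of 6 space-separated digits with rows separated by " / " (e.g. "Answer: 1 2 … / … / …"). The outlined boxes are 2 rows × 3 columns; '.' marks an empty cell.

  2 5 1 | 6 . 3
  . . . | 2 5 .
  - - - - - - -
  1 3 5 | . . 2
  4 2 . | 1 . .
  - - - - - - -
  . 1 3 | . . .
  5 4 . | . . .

Step 1. [r3c5∈{4,6}] r3c5 is the only open cell in row 3 admitting 6 ⇒ r3c5=6.
Step 2. [r5c1∈{6}] r5c1 has the single candidate 6, so r5c1=6.
Step 3. [r6c5∈{1,2,3}] across col 5, 1 lands solely at r6c5. So r6c5=1.
Step 4. [r1c5∈{4}] r1c5 is down to just 4, so r1c5=4.
Step 5. [r5c6∈{4,5}] col 6 places 4 nowhere but r5c6, so r5c6=4.
Step 6. [r2c3∈{4,6}] row 2 places 4 nowhere but r2c3, so r2c3=4.
Step 7. [r5c4∈{5}] nothing but 5 survives at r5c4, so r5c4=5.
Step 8. [r6c3∈{2}] nothing but 2 survives at r6c3 ⇒ r6c3=2.
Step 9. [r4c3∈{6}] r4c3 is down to just 6 ⇒ r4c3=6.
Step 10. [r6c4∈{3}] r6c4's peers cover all but 3, so r6c4=3.
Step 11. [r2c6∈{1}] r2c6 is down to just 1 ⇒ r2c6=1.
Step 12. [r6c6∈{6}] r6c6 is down to just 6. So r6c6=6.
Step 13. [r4c6∈{5}] only 5 remains possible at r4c6. So r4c6=5.
Step 14. [r5c5∈{2}] only 2 remains possible at r5c5 ⇒ r5c5=2.
Step 15. [r3c4∈{4}] r3c4 is down to just 4, so r3c4=4.
Step 16. [r4c5∈{3}] only 3 remains possible at r4c5, so r4c5=3.
Step 17. [r2c1∈{3}] r2c1's peers cover all but 3. So r2c1=3.
Step 18. [r2c2∈{6}] only 6 remains possible at r2c2. So r2c2=6.

Answer: 2 5 1 6 4 3 / 3 6 4 2 5 1 / 1 3 5 4 6 2 / 4 2 6 1 3 5 / 6 1 3 5 2 4 / 5 4 2 3 1 6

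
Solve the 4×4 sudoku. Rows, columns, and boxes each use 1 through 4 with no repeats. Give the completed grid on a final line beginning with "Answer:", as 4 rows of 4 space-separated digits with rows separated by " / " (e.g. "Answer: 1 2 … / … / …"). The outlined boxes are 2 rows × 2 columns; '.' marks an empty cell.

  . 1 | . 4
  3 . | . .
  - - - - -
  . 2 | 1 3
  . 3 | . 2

Step 1. [r4c1∈{1,4}] across row 4, 1 lands solely at r4c1 ⇒ r4c1=1.
Step 2. [r1c1∈{2}] r1c1 has the single candidate 2. So r1c1=2.
Step 3. [r4c3∈{4}] r4c3 has the single candidate 4. So r4c3=4.
Step 4. [r1c3∈{3}] r1c3's peers cover all but 3, so r1c3=3.
Step 5. [r3c1∈{4}] only 4 remains possible at r3c1 ⇒ r3c1=4.
Step 6. [r2c3∈{2}] nothing but 2 survives at r2c3, so r2c3=2.
Step 7. [r2c4∈{1}] r2c4 has the single candidate 1 ⇒ r2c4=1.
Step 8. [r2c2∈{4}] only 4 remains possible at r2c2 ⇒ r2c2=4.

Answer: 2 1 3 4 / 3 4 2 1 / 4 2 1 3 / 1 3 4 2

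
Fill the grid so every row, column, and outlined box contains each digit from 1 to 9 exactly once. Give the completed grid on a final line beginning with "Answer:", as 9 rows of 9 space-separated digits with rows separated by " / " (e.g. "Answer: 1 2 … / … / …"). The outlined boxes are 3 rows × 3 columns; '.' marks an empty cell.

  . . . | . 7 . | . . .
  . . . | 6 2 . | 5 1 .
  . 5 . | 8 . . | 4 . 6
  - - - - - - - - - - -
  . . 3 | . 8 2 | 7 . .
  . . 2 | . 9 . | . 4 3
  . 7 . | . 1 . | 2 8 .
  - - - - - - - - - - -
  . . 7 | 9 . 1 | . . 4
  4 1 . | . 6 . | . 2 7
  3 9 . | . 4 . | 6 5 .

Step 1. [r9c3∈{8}] r9c3 has the single candidate 8, so r9c3=8.
Step 2. [r3c1∈{1,2,7,9}] row 3 places 2 nowhere but r3c1, so r3c1=2.
Step 3. [r3c5∈{3}] only 3 remains possible at r3c5. So r3c5=3.
Step 4. [r3c6∈{9}] r3c6's peers cover all but 9 ⇒ r3c6=9.
Step 5. [r2c6∈{4}] r2c6 is down to just 4. So r2c6=4.
Step 6. [r2c3∈{9}] nothing but 9 survives at r2c3 ⇒ r2c3=9.
Step 7. [r2c9∈{8}] only 8 remains possible at r2c9, so r2c9=8.
Step 8. [r8c3∈{5}] only 5 remains possible at r8c3, so r8c3=5.
Step 9. [r7c1∈{6}] nothing but 6 survives at r7c1, so r7c1=6.
Step 10. [r1c6∈{5}] r1c6 is down to just 5. So r1c6=5.
Step 11. [r8c4∈{3}] only 3 remains possible at r8c4, so r8c4=3.
Step 12. [r7c7∈{3,8}] row 7 places 8 nowhere but r7c7, so r7c7=8.
Step 13. [r1c7∈{3,9}] r1c7 is the only open cell in col 7 admitting 3, so r1c7=3.
Step 14. [r5c7∈{1}] only 1 remains possible at r5c7 ⇒ r5c7=1.
Step 15. [r4c1∈{1,5,9}] across row 4, 1 lands solely at r4c1, so r4c1=1.
Step 16. [r4c8∈{6,9}] 6 has one home in col 8: r4c8, so r4c8=6.
Step 17. [r4c9∈{5,9}] r4c9 is the only open cell in row 4 admitting 9. So r4c9=9.
Step 18. [r4c2∈{4}] r4c2 has the single candidate 4, so r4c2=4.
Step 19. [r6c3∈{6}] r6c3 has the single candidate 6. So r6c3=6.
Step 20. [r5c2∈{8}] only 8 remains possible at r5c2. So r5c2=8.
Step 21. [r9c6∈{7}] only 7 remains possible at r9c6. So r9c6=7.
Step 22. [r6c9∈{5}] r6c9 is down to just 5. So r6c9=5.
Step 23. [r1c3∈{1,4}] across row 1, 4 lands solely at r1c3, so r1c3=4.
Step 24. [r5c4∈{5,7}] 7 has one home in row 5: r5c4 ⇒ r5c4=7.
Step 25. [r8c6∈{8}] r8c6's peers cover all but 8, so r8c6=8.
Step 26. [r6c4∈{4}] nothing but 4 survives at r6c4, so r6c4=4.
Step 27. [r1c8∈{9}] only 9 remains possible at r1c8, so r1c8=9.
Step 28. [r1c1∈{8}] r1c1's peers cover all but 8 ⇒ r1c1=8.
Step 29. [r4c4∈{5}] only 5 remains possible at r4c4 ⇒ r4c4=5.
Step 30. [r6c6∈{3}] r6c6 is down to just 3, so r6c6=3.
Step 31. [r6c1∈{9}] nothing but 9 survives at r6c1, so r6c1=9.
Step 32. [r7c8∈{3}] nothing but 3 survives at r7c8 ⇒ r7c8=3.
Step 33. [r3c8∈{7}] r3c8 is down to just 7 ⇒ r3c8=7.
Step 34. [r5c1∈{5}] r5c1 has the single candidate 5. So r5c1=5.
Step 35. [r1c9∈{2}] r1c9's peers cover all but 2. So r1c9=2.
Step 36. [r9c4∈{2}] r9c4's peers cover all but 2 ⇒ r9c4=2.
Step 37. [r2c1∈{7}] r2c1 has the single candidate 7. So r2c1=7.
Step 38. [r2c2∈{3}] r2c2 has the single candidate 3. So r2c2=3.
Step 39. [r7c5∈{5}] r7c5 has the single candidate 5. So r7c5=5.
Step 40. [r8c7∈{9}] r8c7's peers cover all but 9, so r8c7=9.
Step 41. [r5c6∈{6}] r5c6 is down to just 6. So r5c6=6.
Step 42. [r9c9∈{1}] nothing but 1 survives at r9c9, so r9c9=1.
Step 43. [r1c4∈{1}] only 1 remains possible at r1c4. So r1c4=1.
Step 44. [r7c2∈{2}] r7c2 is down to just 2. So r7c2=2.
Step 45. [r3c3∈{1}] r3c3 is down to just 1, so r3c3=1.
Step 46. [r1c2∈{6}] nothing but 6 survives at r1c2. So r1c2=6.

Answer: 8 6 4 1 7 5 3 9 2 / 7 3 9 6 2 4 5 1 8 / 2 5 1 8 3 9 4 7 6 / 1 4 3 5 8 2 7 6 9 / 5 8 2 7 9 6 1 4 3 / 9 7 6 4 1 3 2 8 5 / 6 2 7 9 5 1 8 3 4 / 4 1 5 3 6 8 9 2 7 / 3 9 8 2 4 7 6 5 1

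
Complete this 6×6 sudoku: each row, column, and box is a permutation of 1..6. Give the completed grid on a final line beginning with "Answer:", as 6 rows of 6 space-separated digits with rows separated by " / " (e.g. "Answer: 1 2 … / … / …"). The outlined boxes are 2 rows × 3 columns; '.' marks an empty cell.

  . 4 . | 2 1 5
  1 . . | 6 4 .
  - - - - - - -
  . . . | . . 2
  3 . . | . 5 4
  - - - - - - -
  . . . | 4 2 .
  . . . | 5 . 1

Step 1. [r5c6∈{3,6}] r5c6 is the only open cell in col 6 admitting 6, so r5c6=6.
Step 2. [r1c3∈{3,6}] 3 has one home in row 1: r1c3. So r1c3=3.
Step 3. [r6c1∈{2,4,6}] in col 1, 2 fits only at r6c1, so r6c1=2.
Step 4. [r3c5∈{3,6}] 6 has one home in col 5: r3c5 ⇒ r3c5=6.
Step 5. [r4c4∈{1}] only 1 remains possible at r4c4, so r4c4=1.
Step 6. [r5c1∈{5}] only 5 remains possible at r5c1, so r5c1=5.
Step 7. [r6c3∈{4,6}] row 6 places 4 nowhere but r6c3. So r6c3=4.
Step 8. [r4c3∈{2,6}] r4c3 is the only open cell in col 3 admitting 6. So r4c3=6.
Step 9. [r5c3∈{1}] r5c3 is down to just 1. So r5c3=1.
Step 10. [r3c3∈{5}] r3c3's peers cover all but 5 ⇒ r3c3=5.
Step 11. [r2c2∈{2,5}] r2c2 is the only open cell in row 2 admitting 5, so r2c2=5.
Step 12. [r6c5∈{3}] r6c5's peers cover all but 3, so r6c5=3.
Step 13. [r5c2∈{3}] r5c2 is down to just 3, so r5c2=3.
Step 14. [r2c3∈{2}] r2c3 has the single candidate 2. So r2c3=2.
Step 15. [r3c2∈{1}] nothing but 1 survives at r3c2. So r3c2=1.
Step 16. [r4c2∈{2}] r4c2 is down to just 2, so r4c2=2.
Step 17. [r2c6∈{3}] r2c6's peers cover all but 3, so r2c6=3.
Step 18. [r3c1∈{4}] only 4 remains possible at r3c1 ⇒ r3c1=4.
Step 19. [r6c2∈{6}] r6c2 has the single candidate 6. So r6c2=6.
Step 20. [r3c4∈{3}] only 3 remains possible at r3c4. So r3c4=3.
Step 21. [r1c1∈{6}] r1c1 has the single candidate 6 ⇒ r1c1=6.

Answer: 6 4 3 2 1 5 / 1 5 2 6 4 3 / 4 1 5 3 6 2 / 3 2 6 1 5 4 / 5 3 1 4 2 6 / 2 6 4 5 3 1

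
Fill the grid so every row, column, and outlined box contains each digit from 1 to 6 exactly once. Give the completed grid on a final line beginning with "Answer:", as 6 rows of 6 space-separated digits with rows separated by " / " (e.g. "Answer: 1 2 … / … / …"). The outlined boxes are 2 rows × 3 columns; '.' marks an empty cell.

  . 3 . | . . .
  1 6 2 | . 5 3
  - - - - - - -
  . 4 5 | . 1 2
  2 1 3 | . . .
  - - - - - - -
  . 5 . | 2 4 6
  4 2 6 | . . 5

Step 1. [r4c5∈{6}] r4c5 has the single candidate 6, so r4c5=6.
Step 2. [r2c4∈{4}] nothing but 4 survives at r2c4 ⇒ r2c4=4.
Step 3. [r6c4∈{1,3}] r6c4 is the only open cell in row 6 admitting 1, so r6c4=1.
Step 4. [r3c1∈{6}] only 6 remains possible at r3c1. So r3c1=6.
Step 5. [r3c4∈{3}] only 3 remains possible at r3c4. So r3c4=3.
Step 6. [r1c5∈{2}] r1c5 is down to just 2 ⇒ r1c5=2.
Step 7. [r4c6∈{4}] r4c6's peers cover all but 4, so r4c6=4.
Step 8. [r5c1∈{3}] r5c1 has the single candidate 3. So r5c1=3.
Step 9. [r1c6∈{1}] r1c6 is down to just 1. So r1c6=1.
Step 10. [r6c5∈{3}] only 3 remains possible at r6c5 ⇒ r6c5=3.
Step 11. [r1c3∈{4}] r1c3 has the single candidate 4, so r1c3=4.
Step 12. [r1c4∈{6}] r1c4's peers cover all but 6. So r1c4=6.
Step 13. [r4c4∈{5}] nothing but 5 survives at r4c4. So r4c4=5.
Step 14. [r1c1∈{5}] r1c1 has the single candidate 5 ⇒ r1c1=5.
Step 15. [r5c3∈{1}] r5c3 has the single candidate 1. So r5c3=1.

Answer: 5 3 4 6 2 1 / 1 6 2 4 5 3 / 6 4 5 3 1 2 / 2 1 3 5 6 4 / 3 5 1 2 4 6 / 4 2 6 1 3 5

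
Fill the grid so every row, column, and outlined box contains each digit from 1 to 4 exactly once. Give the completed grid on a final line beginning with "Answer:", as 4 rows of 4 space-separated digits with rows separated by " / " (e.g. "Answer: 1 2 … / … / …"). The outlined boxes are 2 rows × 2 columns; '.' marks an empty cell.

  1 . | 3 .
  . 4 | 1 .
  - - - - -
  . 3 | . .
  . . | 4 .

Step 1. [r2c4∈{2}] r2c4's peers cover all but 2 ⇒ r2c4=2.
Step 2. [r4c1∈{2}] nothing but 2 survives at r4c1, so r4c1=2.
Step 3. [r4c4∈{1,3}] across row 4, 3 lands solely at r4c4, so r4c4=3.
Step 4. [r4c2∈{1}] nothing but 1 survives at r4c2, so r4c2=1.
Step 5. [r3c3∈{2}] r3c3 is down to just 2 ⇒ r3c3=2.
Step 6. [r1c4∈{4}] r1c4 has the single candidate 4, so r1c4=4.
Step 7. [r2c1∈{3}] only 3 remains possible at r2c1 ⇒ r2c1=3.
Step 8. [r3c4∈{1}] r3c4 is down to just 1. So r3c4=1.
Step 9. [r3c1∈{4}] r3c1 has the single candidate 4. So r3c1=4.
Step 10. [r1c2∈{2}] r1c2 has the single candidate 2. So r1c2=2.

Answer: 1 2 3 4 / 3 4 1 2 / 4 3 2 1 / 2 1 4 3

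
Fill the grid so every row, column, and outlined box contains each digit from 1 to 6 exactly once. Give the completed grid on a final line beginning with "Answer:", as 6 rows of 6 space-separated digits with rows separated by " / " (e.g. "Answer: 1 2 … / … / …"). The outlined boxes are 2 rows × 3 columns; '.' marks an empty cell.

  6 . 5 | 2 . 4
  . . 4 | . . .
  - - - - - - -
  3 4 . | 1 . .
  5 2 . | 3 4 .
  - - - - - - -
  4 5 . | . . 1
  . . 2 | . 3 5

Step 1. [r3c3∈{6}] r3c3 is down to just 6. So r3c3=6.
Step 2. [r5c4∈{6}] nothing but 6 survives at r5c4, so r5c4=6.
Step 3. [r2c5∈{1,5,6}] 6 has one home in col 5: r2c5. So r2c5=6.
Step 4. [r6c1∈{1}] r6c1's peers cover all but 1 ⇒ r6c1=1.
Step 5. [r1c2∈{1,3}] row 1 places 3 nowhere but r1c2, so r1c2=3.
Step 6. [r5c5∈{2}] r5c5 is down to just 2, so r5c5=2.
Step 7. [r2c4∈{5}] only 5 remains possible at r2c4. So r2c4=5.
Step 8. [r4c6∈{6}] r4c6 has the single candidate 6, so r4c6=6.
Step 9. [r2c6∈{3}] only 3 remains possible at r2c6 ⇒ r2c6=3.
Step 10. [r3c5∈{5}] nothing but 5 survives at r3c5, so r3c5=5.
Step 11. [r1c5∈{1}] only 1 remains possible at r1c5 ⇒ r1c5=1.
Step 12. [r5c3∈{3}] only 3 remains possible at r5c3 ⇒ r5c3=3.
Step 13. [r4c3∈{1}] only 1 remains possible at r4c3, so r4c3=1.
Step 14. [r6c2∈{6}] r6c2's peers cover all but 6. So r6c2=6.
Step 15. [r6c4∈{4}] r6c4 is down to just 4, so r6c4=4.
Step 16. [r2c1∈{2}] r2c1 is down to just 2. So r2c1=2.
Step 17. [r2c2∈{1}] nothing but 1 survives at r2c2, so r2c2=1.
Step 18. [r3c6∈{2}] only 2 remains possible at r3c6. So r3c6=2.

Answer: 6 3 5 2 1 4 / 2 1 4 5 6 3 / 3 4 6 1 5 2 / 5 2 1 3 4 6 / 4 5 3 6 2 1 / 1 6 2 4 3 5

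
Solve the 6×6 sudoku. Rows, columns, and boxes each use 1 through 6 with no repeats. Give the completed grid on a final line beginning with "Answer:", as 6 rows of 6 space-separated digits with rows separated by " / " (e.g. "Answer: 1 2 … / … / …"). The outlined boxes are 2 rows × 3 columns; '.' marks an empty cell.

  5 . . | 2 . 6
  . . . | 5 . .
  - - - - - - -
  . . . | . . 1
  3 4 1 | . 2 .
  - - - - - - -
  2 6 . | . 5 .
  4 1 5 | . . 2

Step 1. [r3c1∈{6}] nothing but 6 survives at r3c1 ⇒ r3c1=6.
Step 2. [r5c3∈{3}] r5c3's peers cover all but 3 ⇒ r5c3=3.
Step 3. [r2c6∈{3,4}] col 6 places 3 nowhere but r2c6. So r2c6=3.
Step 4. [r1c3∈{4}] r1c3's peers cover all but 4, so r1c3=4.
Step 5. [r2c5∈{1,4}] row 2 places 4 nowhere but r2c5, so r2c5=4.
Step 6. [r2c2∈{2}] nothing but 2 survives at r2c2, so r2c2=2.
Step 7. [r3c4∈{3,4}] row 3 places 4 nowhere but r3c4, so r3c4=4.
Step 8. [r6c5∈{3,6}] in col 5, 6 fits only at r6c5 ⇒ r6c5=6.
Step 9. [r2c1∈{1}] only 1 remains possible at r2c1. So r2c1=1.
Step 10. [r5c6∈{4}] nothing but 4 survives at r5c6, so r5c6=4.
Step 11. [r4c4∈{6}] r4c4 is down to just 6. So r4c4=6.
Step 12. [r3c3∈{2}] r3c3 has the single candidate 2, so r3c3=2.
Step 13. [r5c4∈{1}] nothing but 1 survives at r5c4 ⇒ r5c4=1.
Step 14. [r1c2∈{3}] r1c2 is down to just 3 ⇒ r1c2=3.
Step 15. [r3c2∈{5}] r3c2 has the single candidate 5, so r3c2=5.
Step 16. [r2c3∈{6}] r2c3 is down to just 6, so r2c3=6.
Step 17. [r6c4∈{3}] nothing but 3 survives at r6c4. So r6c4=3.
Step 18. [r3c5∈{3}] nothing but 3 survives at r3c5. So r3c5=3.
Step 19. [r4c6∈{5}] nothing but 5 survives at r4c6, so r4c6=5.
Step 20. [r1c5∈{1}] r1c5's peers cover all but 1. So r1c5=1.

Answer: 5 3 4 2 1 6 / 1 2 6 5 4 3 / 6 5 2 4 3 1 / 3 4 1 6 2 5 / 2 6 3 1 5 4 / 4 1 5 3 6 2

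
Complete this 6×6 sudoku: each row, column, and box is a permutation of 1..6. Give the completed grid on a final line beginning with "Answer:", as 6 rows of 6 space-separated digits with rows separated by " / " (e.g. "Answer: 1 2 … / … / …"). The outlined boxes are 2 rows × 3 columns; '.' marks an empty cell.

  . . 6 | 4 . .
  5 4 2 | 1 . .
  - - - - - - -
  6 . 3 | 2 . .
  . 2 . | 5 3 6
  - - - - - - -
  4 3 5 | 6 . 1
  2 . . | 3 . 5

Step 1. [r4c1∈{1}] r4c1 has the single candidate 1 ⇒ r4c1=1.
Step 2. [r1c6∈{2,3}] r1c6 is the only open cell in col 6 admitting 2 ⇒ r1c6=2.
Step 3. [r3c6∈{4}] only 4 remains possible at r3c6. So r3c6=4.
Step 4. [r1c2∈{1}] r1c2 has the single candidate 1, so r1c2=1.
Step 5. [r3c2∈{5}] only 5 remains possible at r3c2. So r3c2=5.
Step 6. [r5c5∈{2}] r5c5 has the single candidate 2. So r5c5=2.
Step 7. [r3c5∈{1}] r3c5 has the single candidate 1. So r3c5=1.
Step 8. [r1c5∈{5}] only 5 remains possible at r1c5 ⇒ r1c5=5.
Step 9. [r2c6∈{3}] r2c6 is down to just 3. So r2c6=3.
Step 10. [r6c3∈{1}] r6c3 has the single candidate 1. So r6c3=1.
Step 11. [r1c1∈{3}] r1c1 is down to just 3 ⇒ r1c1=3.
Step 12. [r6c5∈{4}] nothing but 4 survives at r6c5. So r6c5=4.
Step 13. [r2c5∈{6}] r2c5 has the single candidate 6. So r2c5=6.
Step 14. [r4c3∈{4}] r4c3's peers cover all but 4, so r4c3=4.
Step 15. [r6c2∈{6}] only 6 remains possible at r6c2 ⇒ r6c2=6.

Answer: 3 1 6 4 5 2 / 5 4 2 1 6 3 / 6 5 3 2 1 4 / 1 2 4 5 3 6 / 4 3 5 6 2 1 / 2 6 1 3 4 5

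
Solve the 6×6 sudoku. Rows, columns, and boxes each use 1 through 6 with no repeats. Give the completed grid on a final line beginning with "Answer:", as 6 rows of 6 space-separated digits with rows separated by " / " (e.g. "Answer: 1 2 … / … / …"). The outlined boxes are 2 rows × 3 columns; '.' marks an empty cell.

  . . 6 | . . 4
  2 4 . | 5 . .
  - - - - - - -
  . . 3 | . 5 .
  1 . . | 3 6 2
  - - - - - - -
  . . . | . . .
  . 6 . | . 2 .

Step 1. [r5c5∈{1,3,4}] in col 5, 4 fits only at r5c5 ⇒ r5c5=4.
Step 2. [r6c4∈{1}] r6c4 is down to just 1, so r6c4=1.
Step 3. [r2c3∈{1}] nothing but 1 survives at r2c3. So r2c3=1.
Step 4. [r5c2∈{1,2,3,5}] r5c2 is the only open cell in row 5 admitting 1 ⇒ r5c2=1.
Step 5. [r1c2∈{3,5}] col 2 places 3 nowhere but r1c2. So r1c2=3.
Step 6. [r4c3∈{4,5}] 4 has one home in row 4: r4c3 ⇒ r4c3=4.
Step 7. [r6c3∈{5}] r6c3 has the single candidate 5. So r6c3=5.
Step 8. [r6c6∈{3}] r6c6's peers cover all but 3 ⇒ r6c6=3.
Step 9. [r5c4∈{6}] nothing but 6 survives at r5c4, so r5c4=6.
Step 10. [r3c6∈{1}] only 1 remains possible at r3c6, so r3c6=1.
Step 11. [r3c2∈{2}] r3c2 has the single candidate 2 ⇒ r3c2=2.
Step 12. [r1c5∈{1}] only 1 remains possible at r1c5. So r1c5=1.
Step 13. [r2c5∈{3}] r2c5 is down to just 3, so r2c5=3.
Step 14. [r3c1∈{6}] r3c1 has the single candidate 6 ⇒ r3c1=6.
Step 15. [r5c6∈{5}] r5c6 has the single candidate 5, so r5c6=5.
Step 16. [r1c4∈{2}] only 2 remains possible at r1c4 ⇒ r1c4=2.
Step 17. [r1c1∈{5}] r1c1 has the single candidate 5 ⇒ r1c1=5.
Step 18. [r3c4∈{4}] only 4 remains possible at r3c4, so r3c4=4.
Step 19. [r5c3∈{2}] r5c3 is down to just 2 ⇒ r5c3=2.
Step 20. [r6c1∈{4}] r6c1 is down to just 4. So r6c1=4.
Step 21. [r2c6∈{6}] nothing but 6 survives at r2c6 ⇒ r2c6=6.
Step 22. [r5c1∈{3}] r5c1's peers cover all but 3, so r5c1=3.
Step 23. [r4c2∈{5}] only 5 remains possible at r4c2, so r4c2=5.

Answer: 5 3 6 2 1 4 / 2 4 1 5 3 6 / 6 2 3 4 5 1 / 1 5 4 3 6 2 / 3 1 2 6 4 5 / 4 6 5 1 2 3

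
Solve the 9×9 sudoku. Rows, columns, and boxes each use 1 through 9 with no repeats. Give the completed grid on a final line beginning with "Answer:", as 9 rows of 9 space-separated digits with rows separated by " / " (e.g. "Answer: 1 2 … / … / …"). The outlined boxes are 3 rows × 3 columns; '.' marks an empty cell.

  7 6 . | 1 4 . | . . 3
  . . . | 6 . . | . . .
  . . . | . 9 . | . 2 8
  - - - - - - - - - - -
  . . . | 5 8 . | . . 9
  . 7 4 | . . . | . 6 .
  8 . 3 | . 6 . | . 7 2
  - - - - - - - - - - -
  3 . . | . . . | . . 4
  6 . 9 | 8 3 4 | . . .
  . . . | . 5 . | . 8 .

Step 1. [r9c7∈{1,2,3,6,7,9}] 3 has one home in row 9: r9c7. So r9c7=3.
Step 2. [r4c6∈{1,2,3,7}] 7 has one home in row 4: r4c6. So r4c6=7.
Step 3. [r3c7∈{1,4,5,6,7}] r3c7 is the only open cell in row 3 admitting 6. So r3c7=6.
Step 4. [r7c6∈{1,2,6,9}] in row 7, 6 fits only at r7c6. So r7c6=6.
Step 5. [r3c4∈{3,7}] across row 3, 7 lands solely at r3c4, so r3c4=7.
Step 6. [r2c5∈{2}] r2c5 has the single candidate 2 ⇒ r2c5=2.
Step 7. [r5c5∈{1}] nothing but 1 survives at r5c5. So r5c5=1.
Step 8. [r9c6∈{1,2,9}] r9c6 is the only open cell in col 6 admitting 1. So r9c6=1.
Step 9. [r5c9∈{5}] r5c9 has the single candidate 5, so r5c9=5.
Step 10. [r6c2∈{1,5,9}] r6c2 is the only open cell in row 6 admitting 5. So r6c2=5.
Step 11. [r7c3∈{1,2,5,7,8}] box 7 places 5 nowhere but r7c3. So r7c3=5.
Step 12. [r2c2∈{1,3,4,8,9}] in col 2, 9 fits only at r2c2 ⇒ r2c2=9.
Step 13. [r6c7∈{1,4}] in row 6, 1 fits only at r6c7. So r6c7=1.
Step 14. [r3c3∈{1}] nothing but 1 survives at r3c3 ⇒ r3c3=1.
Step 15. [r2c6∈{3,5,8}] across row 2, 3 lands solely at r2c6, so r2c6=3.
Step 16. [r9c4∈{2,9}] 9 has one home in row 9: r9c4 ⇒ r9c4=9.
Step 17. [r5c6∈{2,9}] in col 6, 2 fits only at r5c6. So r5c6=2.
Step 18. [r1c3∈{2,8}] 2 has one home in row 1: r1c3, so r1c3=2.
Step 19. [r7c4∈{2}] r7c4 has the single candidate 2 ⇒ r7c4=2.
Step 20. [r8c7∈{2,5,7}] col 7 places 2 nowhere but r8c7 ⇒ r8c7=2.
Step 21. [r8c2∈{1}] r8c2 is down to just 1, so r8c2=1.
Step 22. [r8c9∈{7}] nothing but 7 survives at r8c9, so r8c9=7.
Step 23. [r7c8∈{1,9}] across row 7, 1 lands solely at r7c8, so r7c8=1.
Step 24. [r1c8∈{5,9}] across col 8, 9 lands solely at r1c8. So r1c8=9.
Step 25. [r1c7∈{5}] r1c7 has the single candidate 5, so r1c7=5.
Step 26. [r2c8∈{4}] only 4 remains possible at r2c8. So r2c8=4.
Step 27. [r4c2∈{2}] r4c2's peers cover all but 2, so r4c2=2.
Step 28. [r9c2∈{4}] r9c2 is down to just 4, so r9c2=4.
Step 29. [r3c1∈{4,5}] row 3 places 4 nowhere but r3c1 ⇒ r3c1=4.
Step 30. [r6c4∈{4}] only 4 remains possible at r6c4. So r6c4=4.
Step 31. [r4c7∈{4}] r4c7 has the single candidate 4. So r4c7=4.
Step 32. [r2c9∈{1}] only 1 remains possible at r2c9 ⇒ r2c9=1.
Step 33. [r5c4∈{3}] nothing but 3 survives at r5c4. So r5c4=3.
Step 34. [r3c6∈{5}] r3c6 has the single candidate 5 ⇒ r3c6=5.
Step 35. [r7c5∈{7}] r7c5 is down to just 7 ⇒ r7c5=7.
Step 36. [r7c2∈{8}] r7c2 has the single candidate 8. So r7c2=8.
Step 37. [r8c8∈{5}] r8c8's peers cover all but 5 ⇒ r8c8=5.
Step 38. [r5c7∈{8}] r5c7 has the single candidate 8. So r5c7=8.
Step 39. [r9c3∈{7}] only 7 remains possible at r9c3 ⇒ r9c3=7.
Step 40. [r4c1∈{1}] r4c1 is down to just 1. So r4c1=1.
Step 41. [r9c9∈{6}] r9c9 is down to just 6, so r9c9=6.
Step 42. [r2c3∈{8}] r2c3's peers cover all but 8, so r2c3=8.
Step 43. [r2c7∈{7}] nothing but 7 survives at r2c7 ⇒ r2c7=7.
Step 44. [r9c1∈{2}] r9c1 is down to just 2. So r9c1=2.
Step 45. [r3c2∈{3}] only 3 remains possible at r3c2 ⇒ r3c2=3.
Step 46. [r6c6∈{9}] r6c6's peers cover all but 9, so r6c6=9.
Step 47. [r7c7∈{9}] r7c7's peers cover all but 9. So r7c7=9.
Step 48. [r4c3∈{6}] r4c3's peers cover all but 6 ⇒ r4c3=6.
Step 49. [r1c6∈{8}] only 8 remains possible at r1c6. So r1c6=8.
Step 50. [r2c1∈{5}] only 5 remains possible at r2c1. So r2c1=5.
Step 51. [r5c1∈{9}] r5c1's peers cover all but 9 ⇒ r5c1=9.
Step 52. [r4c8∈{3}] r4c8's peers cover all but 3 ⇒ r4c8=3.

Answer: 7 6 2 1 4 8 5 9 3 / 5 9 8 6 2 3 7 4 1 / 4 3 1 7 9 5 6 2 8 / 1 2 6 5 8 7 4 3 9 / 9 7 4 3 1 2 8 6 5 / 8 5 3 4 6 9 1 7 2 / 3 8 5 2 7 6 9 1 4 / 6 1 9 8 3 4 2 5 7 / 2 4 7 9 5 1 3 8 6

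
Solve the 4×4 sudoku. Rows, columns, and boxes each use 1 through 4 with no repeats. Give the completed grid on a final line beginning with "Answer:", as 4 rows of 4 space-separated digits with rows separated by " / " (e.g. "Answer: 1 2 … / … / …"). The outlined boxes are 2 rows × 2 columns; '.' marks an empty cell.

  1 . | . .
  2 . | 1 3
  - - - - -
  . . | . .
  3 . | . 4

Step 1. [r4c3∈{2}] nothing but 2 survives at r4c3. So r4c3=2.
Step 2. [r2c2∈{4}] only 4 remains possible at r2c2, so r2c2=4.
Step 3. [r4c2∈{1}] r4c2 has the single candidate 1, so r4c2=1.
Step 4. [r3c3∈{3}] only 3 remains possible at r3c3 ⇒ r3c3=3.
Step 5. [r1c3∈{4}] r1c3 has the single candidate 4 ⇒ r1c3=4.
Step 6. [r3c1∈{4}] r3c1 is down to just 4. So r3c1=4.
Step 7. [r3c4∈{1}] only 1 remains possible at r3c4, so r3c4=1.
Step 8. [r3c2∈{2}] r3c2 is down to just 2, so r3c2=2.
Step 9. [r1c4∈{2}] r1c4's peers cover all but 2. So r1c4=2.
Step 10. [r1c2∈{3}] only 3 remains possible at r1c2. So r1c2=3.

Answer: 1 3 4 2 / 2 4 1 3 / 4 2 3 1 / 3 1 2 4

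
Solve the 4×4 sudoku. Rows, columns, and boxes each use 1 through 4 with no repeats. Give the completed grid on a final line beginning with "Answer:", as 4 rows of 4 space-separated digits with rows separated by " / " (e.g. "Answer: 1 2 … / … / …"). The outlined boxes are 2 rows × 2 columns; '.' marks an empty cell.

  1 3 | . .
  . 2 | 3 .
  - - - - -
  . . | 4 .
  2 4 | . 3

Step 1. [r3c4∈{1,2}] r3c4 is the only open cell in row 3 admitting 2. So r3c4=2.
Step 2. [r1c4∈{4}] r1c4 is down to just 4, so r1c4=4.
Step 3. [r2c4∈{1}] r2c4 has the single candidate 1, so r2c4=1.
Step 4. [r1c3∈{2}] r1c3 has the single candidate 2. So r1c3=2.
Step 5. [r3c1∈{3}] r3c1 is down to just 3 ⇒ r3c1=3.
Step 6. [r3c2∈{1}] nothing but 1 survives at r3c2, so r3c2=1.
Step 7. [r2c1∈{4}] r2c1 has the single candidate 4 ⇒ r2c1=4.
Step 8. [r4c3∈{1}] r4c3 is down to just 1. So r4c3=1.

Answer: 1 3 2 4 / 4 2 3 1 / 3 1 4 2 / 2 4 1 3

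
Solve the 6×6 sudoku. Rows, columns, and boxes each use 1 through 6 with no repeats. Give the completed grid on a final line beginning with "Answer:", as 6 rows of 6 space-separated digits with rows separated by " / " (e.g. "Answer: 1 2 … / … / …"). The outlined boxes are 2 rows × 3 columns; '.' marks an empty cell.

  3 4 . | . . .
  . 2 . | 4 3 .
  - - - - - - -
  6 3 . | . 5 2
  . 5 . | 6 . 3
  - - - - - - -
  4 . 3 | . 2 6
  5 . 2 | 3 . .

Step 1. [r3c4∈{1}] r3c4's peers cover all but 1, so r3c4=1.
Step 2. [r2c1∈{1}] only 1 remains possible at r2c1, so r2c1=1.
Step 3. [r2c6∈{5}] r2c6 is down to just 5, so r2c6=5.
Step 4. [r6c6∈{1,4}] 4 has one home in col 6: r6c6 ⇒ r6c6=4.
Step 5. [r1c5∈{1,6}] 6 has one home in col 5: r1c5. So r1c5=6.
Step 6. [r4c5∈{4}] r4c5 is down to just 4 ⇒ r4c5=4.
Step 7. [r6c5∈{1}] r6c5's peers cover all but 1, so r6c5=1.
Step 8. [r1c4∈{2}] r1c4's peers cover all but 2. So r1c4=2.
Step 9. [r4c3∈{1}] nothing but 1 survives at r4c3, so r4c3=1.
Step 10. [r3c3∈{4}] r3c3 is down to just 4, so r3c3=4.
Step 11. [r4c1∈{2}] r4c1's peers cover all but 2 ⇒ r4c1=2.
Step 12. [r1c3∈{5}] r1c3 is down to just 5, so r1c3=5.
Step 13. [r1c6∈{1}] nothing but 1 survives at r1c6. So r1c6=1.
Step 14. [r6c2∈{6}] r6c2's peers cover all but 6. So r6c2=6.
Step 15. [r2c3∈{6}] nothing but 6 survives at r2c3, so r2c3=6.
Step 16. [r5c4∈{5}] only 5 remains possible at r5c4 ⇒ r5c4=5.
Step 17. [r5c2∈{1}] r5c2 has the single candidate 1 ⇒ r5c2=1.

Answer: 3 4 5 2 6 1 / 1 2 6 4 3 5 / 6 3 4 1 5 2 / 2 5 1 6 4 3 / 4 1 3 5 2 6 / 5 6 2 3 1 4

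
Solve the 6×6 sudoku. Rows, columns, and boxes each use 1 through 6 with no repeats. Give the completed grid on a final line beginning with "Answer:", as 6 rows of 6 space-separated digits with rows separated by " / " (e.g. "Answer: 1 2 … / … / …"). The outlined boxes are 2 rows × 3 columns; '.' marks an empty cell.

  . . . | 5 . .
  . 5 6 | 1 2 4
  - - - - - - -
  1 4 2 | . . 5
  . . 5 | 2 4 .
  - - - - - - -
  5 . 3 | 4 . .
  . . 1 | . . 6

Step 1. [r1c6∈{3}] r1c6 is down to just 3. So r1c6=3.
Step 2. [r6c2∈{2}] nothing but 2 survives at r6c2. So r6c2=2.
Step 3. [r4c1∈{3,6}] 6 has one home in col 1: r4c1, so r4c1=6.
Step 4. [r6c4∈{3}] only 3 remains possible at r6c4. So r6c4=3.
Step 5. [r1c5∈{6}] r1c5 has the single candidate 6. So r1c5=6.
Step 6. [r5c6∈{1,2}] across row 5, 2 lands solely at r5c6. So r5c6=2.
Step 7. [r1c1∈{2,4}] row 1 places 2 nowhere but r1c1, so r1c1=2.
Step 8. [r3c4∈{6}] r3c4 has the single candidate 6, so r3c4=6.
Step 9. [r6c1∈{4}] nothing but 4 survives at r6c1. So r6c1=4.
Step 10. [r6c5∈{5}] r6c5's peers cover all but 5 ⇒ r6c5=5.
Step 11. [r4c6∈{1}] only 1 remains possible at r4c6. So r4c6=1.
Step 12. [r1c3∈{4}] r1c3's peers cover all but 4 ⇒ r1c3=4.
Step 13. [r1c2∈{1}] nothing but 1 survives at r1c2, so r1c2=1.
Step 14. [r3c5∈{3}] r3c5's peers cover all but 3. So r3c5=3.
Step 15. [r2c1∈{3}] r2c1's peers cover all but 3. So r2c1=3.
Step 16. [r5c5∈{1}] nothing but 1 survives at r5c5. So r5c5=1.
Step 17. [r4c2∈{3}] nothing but 3 survives at r4c2, so r4c2=3.
Step 18. [r5c2∈{6}] r5c2 is down to just 6 ⇒ r5c2=6.

Answer: 2 1 4 5 6 3 / 3 5 6 1 2 4 / 1 4 2 6 3 5 / 6 3 5 2 4 1 / 5 6 3 4 1 2 / 4 2 1 3 5 6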